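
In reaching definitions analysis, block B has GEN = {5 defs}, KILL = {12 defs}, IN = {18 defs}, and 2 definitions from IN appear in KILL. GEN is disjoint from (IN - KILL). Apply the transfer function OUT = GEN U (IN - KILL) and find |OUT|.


IN - KILL: 18 - 2 = 16 surviving definitions
OUT = GEN + surviving = 5 + 16 = 21

21


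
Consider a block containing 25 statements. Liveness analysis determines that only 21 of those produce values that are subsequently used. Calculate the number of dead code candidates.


Dead code = total statements - live definitions
= 25 - 21 = 4

4


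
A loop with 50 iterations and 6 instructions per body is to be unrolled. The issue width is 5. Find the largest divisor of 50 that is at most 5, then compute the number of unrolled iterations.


Largest divisor of 50 <= 5 is 5
New iterations = 50 / 5 = 10

10


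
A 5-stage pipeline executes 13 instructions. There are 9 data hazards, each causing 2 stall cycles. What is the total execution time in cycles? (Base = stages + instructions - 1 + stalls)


Base cycles = 5 + 13 - 1 = 17
Total stalls = 9 * 2 = 18
Total = 17 + 18 = 35

35


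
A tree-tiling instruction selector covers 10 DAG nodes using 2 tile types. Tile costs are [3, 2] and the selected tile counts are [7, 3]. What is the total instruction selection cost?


Total cost = sum(count_i * cost_i)
= 7*3 + 3*2
= 27

27


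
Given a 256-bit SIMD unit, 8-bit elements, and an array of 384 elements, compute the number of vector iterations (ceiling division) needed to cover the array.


Width = 256 / 8 = 32 elements per vector op
Iterations = ceil(384 / 32) = 12

12


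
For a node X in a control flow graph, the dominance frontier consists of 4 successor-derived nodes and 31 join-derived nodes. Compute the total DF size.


DF(X) = direct successor contributions + join point contributions
= 4 + 31 = 35

35


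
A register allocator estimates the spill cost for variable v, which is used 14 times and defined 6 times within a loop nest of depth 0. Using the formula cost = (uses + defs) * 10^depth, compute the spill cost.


uses + defs = 14 + 6 = 20
10^0 = 1
Spill cost = 20 * 1 = 20

20


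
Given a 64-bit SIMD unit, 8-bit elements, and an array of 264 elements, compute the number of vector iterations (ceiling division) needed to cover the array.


Width = 64 / 8 = 8 elements per vector op
Iterations = ceil(264 / 8) = 33

33


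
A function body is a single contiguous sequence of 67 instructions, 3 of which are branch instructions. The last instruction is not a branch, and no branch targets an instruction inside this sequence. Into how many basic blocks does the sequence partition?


With no in-sequence branch targets, the leaders are the first instruction plus the instruction after each branch.
Number of basic blocks = branches + 1
= 3 + 1 = 4

4


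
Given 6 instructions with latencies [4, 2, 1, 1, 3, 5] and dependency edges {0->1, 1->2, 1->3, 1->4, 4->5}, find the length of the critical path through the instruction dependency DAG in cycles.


Compute longest path through dependency graph: dist(Ik) = max over predecessors of dist + latency(Ik).
dist(I0) = latency 4 = 4
dist(I1) = dist(I0) + 2 = 4 + 2 = 6
dist(I2) = dist(I1) + 1 = 6 + 1 = 7
dist(I3) = dist(I1) + 1 = 6 + 1 = 7
dist(I4) = dist(I1) + 3 = 6 + 3 = 9
dist(I5) = dist(I4) + 5 = 9 + 5 = 14
Critical path = max dist = 14

14


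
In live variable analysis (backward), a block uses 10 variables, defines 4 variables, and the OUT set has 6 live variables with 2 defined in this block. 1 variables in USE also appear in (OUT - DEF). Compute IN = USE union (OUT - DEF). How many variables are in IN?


OUT - DEF: 6 - 2 = 4
|IN| = |USE| + |OUT - DEF| - |USE ∩ (OUT - DEF)| = 10 + 4 - 1 = 13

13


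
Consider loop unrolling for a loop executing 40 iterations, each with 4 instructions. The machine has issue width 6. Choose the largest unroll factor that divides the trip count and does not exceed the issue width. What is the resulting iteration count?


Largest divisor of 40 <= 6 is 5
New iterations = 40 / 5 = 8

8


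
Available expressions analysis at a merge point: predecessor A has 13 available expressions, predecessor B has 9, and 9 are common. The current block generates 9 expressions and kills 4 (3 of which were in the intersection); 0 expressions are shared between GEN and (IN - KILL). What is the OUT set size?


IN = intersection of predecessors = 9
IN - KILL = 9 - 3 = 6
|OUT| = |GEN| + |IN - KILL| - |GEN ∩ (IN - KILL)| = 9 + 6 - 0 = 15

15


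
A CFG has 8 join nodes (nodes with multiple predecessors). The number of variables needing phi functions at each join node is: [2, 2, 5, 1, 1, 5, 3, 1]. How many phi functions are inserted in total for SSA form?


Total phi functions = sum of phi functions at each join node
= 2 + 2 + 5 + 1 + 1 + 5 + 3 + 1 = 20

20


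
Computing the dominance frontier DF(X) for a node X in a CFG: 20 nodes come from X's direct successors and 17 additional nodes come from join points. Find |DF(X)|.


DF(X) = direct successor contributions + join point contributions
= 20 + 17 = 37

37


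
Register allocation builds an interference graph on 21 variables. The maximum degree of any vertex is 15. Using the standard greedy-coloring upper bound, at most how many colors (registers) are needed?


Greedy coloring never needs more than (max_degree + 1) colors: when coloring a vertex, at most max_degree neighbors are already colored.
Upper bound = 15 + 1 = 16

16


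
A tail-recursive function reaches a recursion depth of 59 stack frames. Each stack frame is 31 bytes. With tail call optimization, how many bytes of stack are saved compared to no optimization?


Without TCO: 59 * 31 = 1829 bytes
With TCO: reuse 1 frame = 31 bytes
Savings = 1829 - 31 = 1798

1798


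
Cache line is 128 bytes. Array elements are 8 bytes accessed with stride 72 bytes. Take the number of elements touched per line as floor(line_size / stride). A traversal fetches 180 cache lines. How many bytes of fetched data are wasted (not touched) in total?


Elements per line = floor(128 / 72) = 1
Bytes used per line = 1 * 8 = 8
Wasted per line = 128 - 8 = 120
Total wasted = 120 * 180 = 21600

21600


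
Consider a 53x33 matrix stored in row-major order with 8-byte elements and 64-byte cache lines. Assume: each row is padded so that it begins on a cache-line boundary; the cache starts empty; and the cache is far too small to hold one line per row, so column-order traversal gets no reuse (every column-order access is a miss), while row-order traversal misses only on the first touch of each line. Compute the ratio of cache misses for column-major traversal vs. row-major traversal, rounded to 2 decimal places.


Each row occupies 33 * 8 = 264 bytes and starts on a line boundary, so it spans ceil(264 / 64) = 5 cache lines.
Row-major traversal misses (one per line touched): 53 * ceil(33 * 8 / 64) = 265
Column-major traversal misses (no reuse, every access misses): 53 * 33 = 1749
Ratio = 1749 / 265 = 6.6

6.6


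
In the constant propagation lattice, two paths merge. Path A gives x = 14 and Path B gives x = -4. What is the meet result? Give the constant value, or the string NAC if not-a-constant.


Meet operation: if both paths give the same constant, result is that constant; if they differ, result is NAC (not-a-constant).
Path A: 14, Path B: -4 -> differ
Result: not-a-constant -> NAC

NAC


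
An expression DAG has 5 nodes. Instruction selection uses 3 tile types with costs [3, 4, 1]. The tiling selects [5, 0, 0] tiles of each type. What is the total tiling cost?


Total cost = sum(count_i * cost_i)
= 5*3 + 0*4 + 0*1
= 15

15


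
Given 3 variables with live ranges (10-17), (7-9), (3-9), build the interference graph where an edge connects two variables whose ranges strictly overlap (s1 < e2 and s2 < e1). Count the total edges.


Check all pairs for overlapping intervals.
Two intervals (s1,e1) and (s2,e2) overlap if s1 < e2 and s2 < e1.
v0 (10-17) vs v1..v2: overlaps none -> 0
v1 (7-9) vs v2: overlaps v2 -> 1
Total overlapping pairs = 0 + 1 = 1

1


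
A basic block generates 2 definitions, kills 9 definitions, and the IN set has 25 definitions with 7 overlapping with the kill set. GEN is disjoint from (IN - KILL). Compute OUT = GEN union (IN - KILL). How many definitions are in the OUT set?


IN - KILL: 25 - 7 = 18 surviving definitions
OUT = GEN + surviving = 2 + 18 = 20

20


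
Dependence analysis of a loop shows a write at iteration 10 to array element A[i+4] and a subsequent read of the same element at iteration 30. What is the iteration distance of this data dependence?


Distance = read iteration - write iteration
= 30 - 10 = 20

20


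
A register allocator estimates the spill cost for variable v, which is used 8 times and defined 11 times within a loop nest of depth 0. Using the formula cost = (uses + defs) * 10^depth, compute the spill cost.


uses + defs = 8 + 11 = 19
10^0 = 1
Spill cost = 19 * 1 = 19

19


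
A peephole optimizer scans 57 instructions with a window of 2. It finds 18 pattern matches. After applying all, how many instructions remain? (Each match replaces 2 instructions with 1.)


Each match removes 1 instructions.
Total removed = 18 * 1 = 18
Remaining = 57 - 18 = 39

39


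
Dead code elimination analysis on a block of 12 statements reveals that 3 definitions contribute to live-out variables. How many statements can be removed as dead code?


Dead code = total statements - live definitions
= 12 - 3 = 9

9


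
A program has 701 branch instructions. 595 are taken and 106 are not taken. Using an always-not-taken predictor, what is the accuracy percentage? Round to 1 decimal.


Predictor: always-not-taken
Correct predictions = 106
Accuracy = 106 / 701 * 100 = 15.1%

15.1


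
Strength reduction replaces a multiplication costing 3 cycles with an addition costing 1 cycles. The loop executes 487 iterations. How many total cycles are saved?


Per-iteration saving = 3 - 1 = 2
Total saved = 487 * 2 = 974

974


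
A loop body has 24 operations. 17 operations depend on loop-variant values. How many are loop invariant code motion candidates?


Invariant candidates = total - loop-dependent
= 24 - 17 = 7

7


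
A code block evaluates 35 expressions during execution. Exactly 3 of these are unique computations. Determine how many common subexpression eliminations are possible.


CSE count = total expressions - unique expressions
= 35 - 3 = 32

32


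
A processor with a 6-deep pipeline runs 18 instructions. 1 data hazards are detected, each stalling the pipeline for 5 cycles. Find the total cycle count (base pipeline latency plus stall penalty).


Base cycles = 6 + 18 - 1 = 23
Total stalls = 1 * 5 = 5
Total = 23 + 5 = 28

28


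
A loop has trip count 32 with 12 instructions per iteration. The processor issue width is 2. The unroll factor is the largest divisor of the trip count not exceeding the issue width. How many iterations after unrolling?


Largest divisor of 32 <= 2 is 2
New iterations = 32 / 2 = 16

16


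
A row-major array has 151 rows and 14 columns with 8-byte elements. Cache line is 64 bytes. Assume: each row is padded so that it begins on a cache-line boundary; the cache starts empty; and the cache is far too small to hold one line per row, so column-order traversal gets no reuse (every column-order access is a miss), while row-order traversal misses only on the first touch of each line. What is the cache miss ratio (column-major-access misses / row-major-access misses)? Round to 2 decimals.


Each row occupies 14 * 8 = 112 bytes and starts on a line boundary, so it spans ceil(112 / 64) = 2 cache lines.
Row-major traversal misses (one per line touched): 151 * ceil(14 * 8 / 64) = 302
Column-major traversal misses (no reuse, every access misses): 151 * 14 = 2114
Ratio = 2114 / 302 = 7.0

7.0


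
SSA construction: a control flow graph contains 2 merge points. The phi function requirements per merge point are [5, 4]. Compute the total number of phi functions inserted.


Total phi functions = sum of phi functions at each join node
= 5 + 4 = 9

9


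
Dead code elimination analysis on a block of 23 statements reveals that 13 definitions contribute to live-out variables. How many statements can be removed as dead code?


Dead code = total statements - live definitions
= 23 - 13 = 10

10


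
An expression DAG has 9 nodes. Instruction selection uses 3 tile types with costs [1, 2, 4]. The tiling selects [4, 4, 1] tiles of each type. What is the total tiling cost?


Total cost = sum(count_i * cost_i)
= 4*1 + 4*2 + 1*4
= 16

16


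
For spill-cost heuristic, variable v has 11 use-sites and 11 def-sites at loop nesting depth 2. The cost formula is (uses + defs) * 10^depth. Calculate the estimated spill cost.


uses + defs = 11 + 11 = 22
10^2 = 100
Spill cost = 22 * 100 = 2200

2200


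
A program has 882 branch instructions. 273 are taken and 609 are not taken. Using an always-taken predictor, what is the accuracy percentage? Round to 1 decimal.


Predictor: always-taken
Correct predictions = 273
Accuracy = 273 / 882 * 100 = 31.0%

31.0


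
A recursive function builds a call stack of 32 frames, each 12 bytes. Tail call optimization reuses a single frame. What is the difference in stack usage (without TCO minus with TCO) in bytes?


Without TCO: 32 * 12 = 384 bytes
With TCO: reuse 1 frame = 12 bytes
Savings = 384 - 12 = 372

372


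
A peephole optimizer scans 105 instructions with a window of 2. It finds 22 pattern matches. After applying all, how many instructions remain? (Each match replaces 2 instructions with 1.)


Each match removes 1 instructions.
Total removed = 22 * 1 = 22
Remaining = 105 - 22 = 83

83


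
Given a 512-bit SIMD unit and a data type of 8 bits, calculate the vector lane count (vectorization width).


Width = SIMD bits / data type bits
= 512 / 8 = 64

64


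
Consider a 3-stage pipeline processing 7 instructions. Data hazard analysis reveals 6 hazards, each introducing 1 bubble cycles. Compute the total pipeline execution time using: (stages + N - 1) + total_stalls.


Base cycles = 3 + 7 - 1 = 9
Total stalls = 6 * 1 = 6
Total = 9 + 6 = 15

15


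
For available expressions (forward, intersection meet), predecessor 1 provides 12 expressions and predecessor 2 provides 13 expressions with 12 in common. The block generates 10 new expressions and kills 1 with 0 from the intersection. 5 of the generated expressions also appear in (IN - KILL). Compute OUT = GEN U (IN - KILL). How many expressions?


IN = intersection of predecessors = 12
IN - KILL = 12 - 0 = 12
|OUT| = |GEN| + |IN - KILL| - |GEN ∩ (IN - KILL)| = 10 + 12 - 5 = 17

17


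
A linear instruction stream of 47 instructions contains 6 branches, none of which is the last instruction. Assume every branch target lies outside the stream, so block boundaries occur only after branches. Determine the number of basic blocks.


With no in-sequence branch targets, the leaders are the first instruction plus the instruction after each branch.
Number of basic blocks = branches + 1
= 6 + 1 = 7

7


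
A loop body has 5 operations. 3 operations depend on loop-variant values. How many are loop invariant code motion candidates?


Invariant candidates = total - loop-dependent
= 5 - 3 = 2

2


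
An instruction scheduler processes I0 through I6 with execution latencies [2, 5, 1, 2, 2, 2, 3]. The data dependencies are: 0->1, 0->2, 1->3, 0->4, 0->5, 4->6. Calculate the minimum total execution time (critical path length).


Compute longest path through dependency graph: dist(Ik) = max over predecessors of dist + latency(Ik).
dist(I0) = latency 2 = 2
dist(I1) = dist(I0) + 5 = 2 + 5 = 7
dist(I2) = dist(I0) + 1 = 2 + 1 = 3
dist(I3) = dist(I1) + 2 = 7 + 2 = 9
dist(I4) = dist(I0) + 2 = 2 + 2 = 4
dist(I5) = dist(I0) + 2 = 2 + 2 = 4
dist(I6) = dist(I4) + 3 = 4 + 3 = 7
Critical path = max dist = 9

9


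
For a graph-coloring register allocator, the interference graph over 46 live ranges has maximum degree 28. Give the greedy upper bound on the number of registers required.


Greedy coloring never needs more than (max_degree + 1) colors: when coloring a vertex, at most max_degree neighbors are already colored.
Upper bound = 28 + 1 = 29

29


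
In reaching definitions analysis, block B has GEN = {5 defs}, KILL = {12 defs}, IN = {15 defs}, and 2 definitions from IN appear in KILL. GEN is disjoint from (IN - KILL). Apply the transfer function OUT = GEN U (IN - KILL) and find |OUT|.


IN - KILL: 15 - 2 = 13 surviving definitions
OUT = GEN + surviving = 5 + 13 = 18

18


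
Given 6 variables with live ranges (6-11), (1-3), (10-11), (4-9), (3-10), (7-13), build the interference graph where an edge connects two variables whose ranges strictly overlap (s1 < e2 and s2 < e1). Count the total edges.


Check all pairs for overlapping intervals.
Two intervals (s1,e1) and (s2,e2) overlap if s1 < e2 and s2 < e1.
v0 (6-11) vs v1..v5: overlaps v2, v3, v4, v5 -> 4
v1 (1-3) vs v2..v5: overlaps none -> 0
v2 (10-11) vs v3..v5: overlaps v5 -> 1
v3 (4-9) vs v4..v5: overlaps v4, v5 -> 2
v4 (3-10) vs v5: overlaps v5 -> 1
Total overlapping pairs = 4 + 0 + 1 + 2 + 1 = 8

8


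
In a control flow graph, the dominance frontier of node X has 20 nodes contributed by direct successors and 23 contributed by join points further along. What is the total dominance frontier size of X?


DF(X) = direct successor contributions + join point contributions
= 20 + 23 = 43

43


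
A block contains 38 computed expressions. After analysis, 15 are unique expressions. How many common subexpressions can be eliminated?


CSE count = total expressions - unique expressions
= 38 - 15 = 23

23


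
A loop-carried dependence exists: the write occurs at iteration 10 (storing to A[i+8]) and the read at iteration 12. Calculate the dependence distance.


Distance = read iteration - write iteration
= 12 - 10 = 2

2


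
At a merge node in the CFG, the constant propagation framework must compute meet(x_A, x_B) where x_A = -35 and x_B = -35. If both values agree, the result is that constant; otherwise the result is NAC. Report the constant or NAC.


Meet operation: if both paths give the same constant, result is that constant; if they differ, result is NAC (not-a-constant).
Path A: -35, Path B: -35 -> equal
Result: constant -> -35

-35


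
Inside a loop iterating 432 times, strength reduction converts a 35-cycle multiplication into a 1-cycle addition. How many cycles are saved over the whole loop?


Per-iteration saving = 35 - 1 = 34
Total saved = 432 * 34 = 14688

14688


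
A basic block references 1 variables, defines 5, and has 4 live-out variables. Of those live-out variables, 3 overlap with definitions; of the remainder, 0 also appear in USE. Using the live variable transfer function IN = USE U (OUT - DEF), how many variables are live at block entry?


OUT - DEF: 4 - 3 = 1
|IN| = |USE| + |OUT - DEF| - |USE ∩ (OUT - DEF)| = 1 + 1 - 0 = 2

2


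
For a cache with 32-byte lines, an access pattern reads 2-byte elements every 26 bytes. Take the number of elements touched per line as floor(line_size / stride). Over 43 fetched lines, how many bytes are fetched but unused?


Elements per line = floor(32 / 26) = 1
Bytes used per line = 1 * 2 = 2
Wasted per line = 32 - 2 = 30
Total wasted = 30 * 43 = 1290

1290


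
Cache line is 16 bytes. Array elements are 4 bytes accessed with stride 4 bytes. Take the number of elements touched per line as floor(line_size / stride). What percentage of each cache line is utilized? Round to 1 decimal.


Elements per cache line = floor(16 / 4) = 4
Bytes used = 4 * 4 = 16
Utilization = 16 / 16 * 100 = 100.0%

100.0


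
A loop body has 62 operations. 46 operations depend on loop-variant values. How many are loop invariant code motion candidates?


Invariant candidates = total - loop-dependent
= 62 - 46 = 16

16


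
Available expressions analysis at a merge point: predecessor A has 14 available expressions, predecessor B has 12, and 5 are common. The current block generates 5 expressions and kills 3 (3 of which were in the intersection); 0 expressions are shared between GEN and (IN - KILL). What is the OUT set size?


IN = intersection of predecessors = 5
IN - KILL = 5 - 3 = 2
|OUT| = |GEN| + |IN - KILL| - |GEN ∩ (IN - KILL)| = 5 + 2 - 0 = 7

7


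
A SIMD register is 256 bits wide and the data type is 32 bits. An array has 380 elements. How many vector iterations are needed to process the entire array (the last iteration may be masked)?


Width = 256 / 32 = 8 elements per vector op
Iterations = ceil(380 / 8) = 48

48


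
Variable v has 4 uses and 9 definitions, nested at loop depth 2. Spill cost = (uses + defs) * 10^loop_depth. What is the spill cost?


uses + defs = 4 + 9 = 13
10^2 = 100
Spill cost = 13 * 100 = 1300

1300


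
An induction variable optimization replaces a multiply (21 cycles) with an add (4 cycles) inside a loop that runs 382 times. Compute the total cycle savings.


Per-iteration saving = 21 - 4 = 17
Total saved = 382 * 17 = 6494

6494


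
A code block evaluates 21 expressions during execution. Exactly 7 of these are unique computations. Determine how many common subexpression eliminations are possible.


CSE count = total expressions - unique expressions
= 21 - 7 = 14

14


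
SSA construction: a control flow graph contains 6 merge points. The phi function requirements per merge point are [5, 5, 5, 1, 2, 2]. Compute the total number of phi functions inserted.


Total phi functions = sum of phi functions at each join node
= 5 + 5 + 5 + 1 + 2 + 2 = 20

20


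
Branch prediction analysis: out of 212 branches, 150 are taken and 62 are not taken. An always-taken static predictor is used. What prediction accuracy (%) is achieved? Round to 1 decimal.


Predictor: always-taken
Correct predictions = 150
Accuracy = 150 / 212 * 100 = 70.8%

70.8


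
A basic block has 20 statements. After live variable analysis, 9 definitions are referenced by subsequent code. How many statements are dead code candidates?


Dead code = total statements - live definitions
= 20 - 9 = 11

11


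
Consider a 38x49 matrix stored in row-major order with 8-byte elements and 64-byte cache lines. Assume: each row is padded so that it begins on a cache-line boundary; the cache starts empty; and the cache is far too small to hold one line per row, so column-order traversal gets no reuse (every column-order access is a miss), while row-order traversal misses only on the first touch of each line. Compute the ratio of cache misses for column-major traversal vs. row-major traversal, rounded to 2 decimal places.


Each row occupies 49 * 8 = 392 bytes and starts on a line boundary, so it spans ceil(392 / 64) = 7 cache lines.
Row-major traversal misses (one per line touched): 38 * ceil(49 * 8 / 64) = 266
Column-major traversal misses (no reuse, every access misses): 38 * 49 = 1862
Ratio = 1862 / 266 = 7.0

7.0


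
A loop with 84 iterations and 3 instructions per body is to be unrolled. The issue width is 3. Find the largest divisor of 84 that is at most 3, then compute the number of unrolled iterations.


Largest divisor of 84 <= 3 is 3
New iterations = 84 / 3 = 28

28


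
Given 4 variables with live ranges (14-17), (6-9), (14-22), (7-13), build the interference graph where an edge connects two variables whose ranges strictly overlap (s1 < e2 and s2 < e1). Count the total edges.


Check all pairs for overlapping intervals.
Two intervals (s1,e1) and (s2,e2) overlap if s1 < e2 and s2 < e1.
v0 (14-17) vs v1..v3: overlaps v2 -> 1
v1 (6-9) vs v2..v3: overlaps v3 -> 1
v2 (14-22) vs v3: overlaps none -> 0
Total overlapping pairs = 1 + 1 + 0 = 2

2


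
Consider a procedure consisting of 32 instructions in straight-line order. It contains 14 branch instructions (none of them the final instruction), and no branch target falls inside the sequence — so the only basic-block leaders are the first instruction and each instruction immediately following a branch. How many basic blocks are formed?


With no in-sequence branch targets, the leaders are the first instruction plus the instruction after each branch.
Number of basic blocks = branches + 1
= 14 + 1 = 15

15


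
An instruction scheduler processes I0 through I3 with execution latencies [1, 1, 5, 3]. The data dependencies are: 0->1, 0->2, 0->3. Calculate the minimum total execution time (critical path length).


Compute longest path through dependency graph: dist(Ik) = max over predecessors of dist + latency(Ik).
dist(I0) = latency 1 = 1
dist(I1) = dist(I0) + 1 = 1 + 1 = 2
dist(I2) = dist(I0) + 5 = 1 + 5 = 6
dist(I3) = dist(I0) + 3 = 1 + 3 = 4
Critical path = max dist = 6

6


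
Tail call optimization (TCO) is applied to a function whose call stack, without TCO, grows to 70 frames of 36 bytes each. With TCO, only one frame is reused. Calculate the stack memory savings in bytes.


Without TCO: 70 * 36 = 2520 bytes
With TCO: reuse 1 frame = 36 bytes
Savings = 2520 - 36 = 2484

2484


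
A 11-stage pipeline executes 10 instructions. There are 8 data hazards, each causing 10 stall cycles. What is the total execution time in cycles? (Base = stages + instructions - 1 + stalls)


Base cycles = 11 + 10 - 1 = 20
Total stalls = 8 * 10 = 80
Total = 20 + 80 = 100

100


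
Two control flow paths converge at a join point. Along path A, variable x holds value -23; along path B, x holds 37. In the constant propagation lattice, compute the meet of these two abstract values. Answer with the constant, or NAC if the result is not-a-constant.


Meet operation: if both paths give the same constant, result is that constant; if they differ, result is NAC (not-a-constant).
Path A: -23, Path B: 37 -> differ
Result: not-a-constant -> NAC

NAC


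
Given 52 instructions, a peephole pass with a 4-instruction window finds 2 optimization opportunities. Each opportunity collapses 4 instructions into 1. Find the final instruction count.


Each match removes 3 instructions.
Total removed = 2 * 3 = 6
Remaining = 52 - 6 = 46

46


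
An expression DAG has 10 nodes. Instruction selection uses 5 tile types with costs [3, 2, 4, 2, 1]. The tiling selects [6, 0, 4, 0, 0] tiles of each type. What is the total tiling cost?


Total cost = sum(count_i * cost_i)
= 6*3 + 0*2 + 4*4 + 0*2 + 0*1
= 34

34


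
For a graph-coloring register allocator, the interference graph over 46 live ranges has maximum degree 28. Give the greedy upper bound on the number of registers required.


Greedy coloring never needs more than (max_degree + 1) colors: when coloring a vertex, at most max_degree neighbors are already colored.
Upper bound = 28 + 1 = 29

29


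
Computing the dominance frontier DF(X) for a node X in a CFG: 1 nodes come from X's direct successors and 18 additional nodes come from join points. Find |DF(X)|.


DF(X) = direct successor contributions + join point contributions
= 1 + 18 = 19

19


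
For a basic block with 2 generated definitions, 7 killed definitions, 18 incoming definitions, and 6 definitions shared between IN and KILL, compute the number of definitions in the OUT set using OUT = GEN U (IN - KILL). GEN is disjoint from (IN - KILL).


IN - KILL: 18 - 6 = 12 surviving definitions
OUT = GEN + surviving = 2 + 12 = 14

14


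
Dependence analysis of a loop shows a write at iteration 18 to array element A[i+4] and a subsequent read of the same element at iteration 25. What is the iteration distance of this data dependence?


Distance = read iteration - write iteration
= 25 - 18 = 7

7


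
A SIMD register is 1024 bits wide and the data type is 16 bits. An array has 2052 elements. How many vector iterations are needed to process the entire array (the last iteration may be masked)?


Width = 1024 / 16 = 64 elements per vector op
Iterations = ceil(2052 / 64) = 33

33


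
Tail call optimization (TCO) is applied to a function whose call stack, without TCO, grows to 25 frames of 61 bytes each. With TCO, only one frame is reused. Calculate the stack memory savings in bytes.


Without TCO: 25 * 61 = 1525 bytes
With TCO: reuse 1 frame = 61 bytes
Savings = 1525 - 61 = 1464

1464


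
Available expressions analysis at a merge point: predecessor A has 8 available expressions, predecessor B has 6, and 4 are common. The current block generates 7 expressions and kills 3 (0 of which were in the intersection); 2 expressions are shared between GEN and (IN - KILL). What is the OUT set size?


IN = intersection of predecessors = 4
IN - KILL = 4 - 0 = 4
|OUT| = |GEN| + |IN - KILL| - |GEN ∩ (IN - KILL)| = 7 + 4 - 2 = 9

9


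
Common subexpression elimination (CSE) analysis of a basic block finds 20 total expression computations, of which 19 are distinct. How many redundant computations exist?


CSE count = total expressions - unique expressions
= 20 - 19 = 1

1


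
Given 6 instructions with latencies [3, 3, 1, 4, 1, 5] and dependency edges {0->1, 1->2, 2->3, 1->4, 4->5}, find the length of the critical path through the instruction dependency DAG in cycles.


Compute longest path through dependency graph: dist(Ik) = max over predecessors of dist + latency(Ik).
dist(I0) = latency 3 = 3
dist(I1) = dist(I0) + 3 = 3 + 3 = 6
dist(I2) = dist(I1) + 1 = 6 + 1 = 7
dist(I3) = dist(I2) + 4 = 7 + 4 = 11
dist(I4) = dist(I1) + 1 = 6 + 1 = 7
dist(I5) = dist(I4) + 5 = 7 + 5 = 12
Critical path = max dist = 12

12


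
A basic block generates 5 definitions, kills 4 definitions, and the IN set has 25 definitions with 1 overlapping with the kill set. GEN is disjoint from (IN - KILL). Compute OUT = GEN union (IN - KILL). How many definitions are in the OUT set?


IN - KILL: 25 - 1 = 24 surviving definitions
OUT = GEN + surviving = 5 + 24 = 29

29


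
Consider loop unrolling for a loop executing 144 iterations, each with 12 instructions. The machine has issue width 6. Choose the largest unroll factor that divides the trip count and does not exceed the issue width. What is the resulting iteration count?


Largest divisor of 144 <= 6 is 6
New iterations = 144 / 6 = 24

24


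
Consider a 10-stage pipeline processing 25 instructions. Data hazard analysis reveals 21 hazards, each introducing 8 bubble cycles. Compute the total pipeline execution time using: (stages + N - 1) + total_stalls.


Base cycles = 10 + 25 - 1 = 34
Total stalls = 21 * 8 = 168
Total = 34 + 168 = 202

202


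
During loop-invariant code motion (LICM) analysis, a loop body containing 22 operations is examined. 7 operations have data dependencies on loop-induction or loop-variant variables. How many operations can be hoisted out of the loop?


Invariant candidates = total - loop-dependent
= 22 - 7 = 15

15


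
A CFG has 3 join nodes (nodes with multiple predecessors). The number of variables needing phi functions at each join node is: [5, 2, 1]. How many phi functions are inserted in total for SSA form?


Total phi functions = sum of phi functions at each join node
= 5 + 2 + 1 = 8

8


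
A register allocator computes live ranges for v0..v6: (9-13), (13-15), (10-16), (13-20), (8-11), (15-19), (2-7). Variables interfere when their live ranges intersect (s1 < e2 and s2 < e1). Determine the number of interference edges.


Check all pairs for overlapping intervals.
Two intervals (s1,e1) and (s2,e2) overlap if s1 < e2 and s2 < e1.
v0 (9-13) vs v1..v6: overlaps v2, v4 -> 2
v1 (13-15) vs v2..v6: overlaps v2, v3 -> 2
v2 (10-16) vs v3..v6: overlaps v3, v4, v5 -> 3
v3 (13-20) vs v4..v6: overlaps v5 -> 1
v4 (8-11) vs v5..v6: overlaps none -> 0
v5 (15-19) vs v6: overlaps none -> 0
Total overlapping pairs = 2 + 2 + 3 + 1 + 0 + 0 = 8

8


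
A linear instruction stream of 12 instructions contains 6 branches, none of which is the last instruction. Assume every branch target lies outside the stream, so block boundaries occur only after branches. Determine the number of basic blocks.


With no in-sequence branch targets, the leaders are the first instruction plus the instruction after each branch.
Number of basic blocks = branches + 1
= 6 + 1 = 7

7


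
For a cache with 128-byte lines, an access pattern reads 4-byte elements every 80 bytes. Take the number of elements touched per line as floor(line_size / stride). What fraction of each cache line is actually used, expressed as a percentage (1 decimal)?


Elements per cache line = floor(128 / 80) = 1
Bytes used = 1 * 4 = 4
Utilization = 4 / 128 * 100 = 3.1%

3.1


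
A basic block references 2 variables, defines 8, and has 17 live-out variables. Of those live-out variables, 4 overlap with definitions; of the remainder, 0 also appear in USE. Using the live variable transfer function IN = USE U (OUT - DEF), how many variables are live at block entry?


OUT - DEF: 17 - 4 = 13
|IN| = |USE| + |OUT - DEF| - |USE ∩ (OUT - DEF)| = 2 + 13 - 0 = 15

15


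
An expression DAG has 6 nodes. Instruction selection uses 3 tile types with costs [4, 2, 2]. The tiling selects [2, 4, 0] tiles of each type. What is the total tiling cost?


Total cost = sum(count_i * cost_i)
= 2*4 + 4*2 + 0*2
= 16

16


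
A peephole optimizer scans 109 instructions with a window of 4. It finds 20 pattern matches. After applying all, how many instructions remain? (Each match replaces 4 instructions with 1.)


Each match removes 3 instructions.
Total removed = 20 * 3 = 60
Remaining = 109 - 60 = 49

49


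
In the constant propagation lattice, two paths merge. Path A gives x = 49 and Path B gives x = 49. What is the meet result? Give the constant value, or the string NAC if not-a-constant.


Meet operation: if both paths give the same constant, result is that constant; if they differ, result is NAC (not-a-constant).
Path A: 49, Path B: 49 -> equal
Result: constant -> 49

49


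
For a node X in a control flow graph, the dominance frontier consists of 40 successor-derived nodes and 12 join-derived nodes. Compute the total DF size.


DF(X) = direct successor contributions + join point contributions
= 40 + 12 = 52

52


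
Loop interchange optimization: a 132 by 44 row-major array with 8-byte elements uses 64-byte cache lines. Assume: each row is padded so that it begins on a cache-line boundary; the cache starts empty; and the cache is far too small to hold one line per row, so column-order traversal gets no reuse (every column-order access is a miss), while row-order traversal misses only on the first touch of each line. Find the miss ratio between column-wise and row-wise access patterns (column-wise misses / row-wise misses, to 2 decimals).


Each row occupies 44 * 8 = 352 bytes and starts on a line boundary, so it spans ceil(352 / 64) = 6 cache lines.
Row-major traversal misses (one per line touched): 132 * ceil(44 * 8 / 64) = 792
Column-major traversal misses (no reuse, every access misses): 132 * 44 = 5808
Ratio = 5808 / 792 = 7.33

7.33


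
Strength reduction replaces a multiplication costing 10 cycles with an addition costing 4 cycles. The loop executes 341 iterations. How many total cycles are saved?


Per-iteration saving = 10 - 4 = 6
Total saved = 341 * 6 = 2046

2046


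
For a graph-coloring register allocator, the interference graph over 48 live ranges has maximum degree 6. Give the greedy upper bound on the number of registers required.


Greedy coloring never needs more than (max_degree + 1) colors: when coloring a vertex, at most max_degree neighbors are already colored.
Upper bound = 6 + 1 = 7

7


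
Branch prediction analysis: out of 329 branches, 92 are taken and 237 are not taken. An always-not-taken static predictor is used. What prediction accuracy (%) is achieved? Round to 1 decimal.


Predictor: always-not-taken
Correct predictions = 237
Accuracy = 237 / 329 * 100 = 72.0%

72.0


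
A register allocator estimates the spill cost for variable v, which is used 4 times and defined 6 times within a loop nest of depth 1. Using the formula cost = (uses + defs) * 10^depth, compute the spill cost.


uses + defs = 4 + 6 = 10
10^1 = 10
Spill cost = 10 * 10 = 100

100


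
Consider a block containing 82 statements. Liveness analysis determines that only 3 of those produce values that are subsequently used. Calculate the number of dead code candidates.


Dead code = total statements - live definitions
= 82 - 3 = 79

79


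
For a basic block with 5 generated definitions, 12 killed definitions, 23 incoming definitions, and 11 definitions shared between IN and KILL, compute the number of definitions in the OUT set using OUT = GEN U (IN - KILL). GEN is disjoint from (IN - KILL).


IN - KILL: 23 - 11 = 12 surviving definitions
OUT = GEN + surviving = 5 + 12 = 17

17


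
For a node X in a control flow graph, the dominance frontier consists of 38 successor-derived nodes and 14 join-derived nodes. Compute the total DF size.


DF(X) = direct successor contributions + join point contributions
= 38 + 14 = 52

52


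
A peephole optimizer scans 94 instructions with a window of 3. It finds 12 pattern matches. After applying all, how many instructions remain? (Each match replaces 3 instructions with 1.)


Each match removes 2 instructions.
Total removed = 12 * 2 = 24
Remaining = 94 - 24 = 70

70


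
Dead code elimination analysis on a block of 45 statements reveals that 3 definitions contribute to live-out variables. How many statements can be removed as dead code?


Dead code = total statements - live definitions
= 45 - 3 = 42

42


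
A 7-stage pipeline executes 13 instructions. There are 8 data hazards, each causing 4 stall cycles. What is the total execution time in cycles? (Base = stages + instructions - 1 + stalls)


Base cycles = 7 + 13 - 1 = 19
Total stalls = 8 * 4 = 32
Total = 19 + 32 = 51

51


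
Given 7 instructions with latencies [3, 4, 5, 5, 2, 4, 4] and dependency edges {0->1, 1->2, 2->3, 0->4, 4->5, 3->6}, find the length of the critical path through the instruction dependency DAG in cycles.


Compute longest path through dependency graph: dist(Ik) = max over predecessors of dist + latency(Ik).
dist(I0) = latency 3 = 3
dist(I1) = dist(I0) + 4 = 3 + 4 = 7
dist(I2) = dist(I1) + 5 = 7 + 5 = 12
dist(I3) = dist(I2) + 5 = 12 + 5 = 17
dist(I4) = dist(I0) + 2 = 3 + 2 = 5
dist(I5) = dist(I4) + 4 = 5 + 4 = 9
dist(I6) = dist(I3) + 4 = 17 + 4 = 21
Critical path = max dist = 21

21


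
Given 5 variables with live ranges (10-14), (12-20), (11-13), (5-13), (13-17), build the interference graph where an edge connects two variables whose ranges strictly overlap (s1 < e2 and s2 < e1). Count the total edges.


Check all pairs for overlapping intervals.
Two intervals (s1,e1) and (s2,e2) overlap if s1 < e2 and s2 < e1.
v0 (10-14) vs v1..v4: overlaps v1, v2, v3, v4 -> 4
v1 (12-20) vs v2..v4: overlaps v2, v3, v4 -> 3
v2 (11-13) vs v3..v4: overlaps v3 -> 1
v3 (5-13) vs v4: overlaps none -> 0
Total overlapping pairs = 4 + 3 + 1 + 0 = 8

8


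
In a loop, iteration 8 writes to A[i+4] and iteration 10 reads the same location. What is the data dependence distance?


Distance = read iteration - write iteration
= 10 - 8 = 2

2


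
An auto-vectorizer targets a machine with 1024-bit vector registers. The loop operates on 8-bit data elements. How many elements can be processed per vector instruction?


Width = SIMD bits / data type bits
= 1024 / 8 = 128

128


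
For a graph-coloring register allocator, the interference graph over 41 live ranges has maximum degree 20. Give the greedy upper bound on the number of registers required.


Greedy coloring never needs more than (max_degree + 1) colors: when coloring a vertex, at most max_degree neighbors are already colored.
Upper bound = 20 + 1 = 21

21


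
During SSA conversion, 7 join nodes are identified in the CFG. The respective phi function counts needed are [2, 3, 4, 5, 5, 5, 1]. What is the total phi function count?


Total phi functions = sum of phi functions at each join node
= 2 + 3 + 4 + 5 + 5 + 5 + 1 = 25

25
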